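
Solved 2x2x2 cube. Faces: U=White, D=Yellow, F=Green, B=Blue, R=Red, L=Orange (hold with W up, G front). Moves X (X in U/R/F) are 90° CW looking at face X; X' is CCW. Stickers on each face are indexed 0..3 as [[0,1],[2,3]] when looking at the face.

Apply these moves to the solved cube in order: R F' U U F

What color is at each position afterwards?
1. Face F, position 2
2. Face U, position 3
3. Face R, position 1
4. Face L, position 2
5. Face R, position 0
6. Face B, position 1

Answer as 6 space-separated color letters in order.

After move 1 (R): R=RRRR U=WGWG F=GYGY D=YBYB B=WBWB
After move 2 (F'): F=YYGG U=WGRR R=BRYR D=OOYB L=OGOW
After move 3 (U): U=RWRG F=BRGG R=WBYR B=OGWB L=YYOW
After move 4 (U): U=RRGW F=WBGG R=OGYR B=YYWB L=BROW
After move 5 (F): F=GWGB U=RRWR R=GGWR D=YOYB L=BOOO
Query 1: F[2] = G
Query 2: U[3] = R
Query 3: R[1] = G
Query 4: L[2] = O
Query 5: R[0] = G
Query 6: B[1] = Y

Answer: G R G O G Y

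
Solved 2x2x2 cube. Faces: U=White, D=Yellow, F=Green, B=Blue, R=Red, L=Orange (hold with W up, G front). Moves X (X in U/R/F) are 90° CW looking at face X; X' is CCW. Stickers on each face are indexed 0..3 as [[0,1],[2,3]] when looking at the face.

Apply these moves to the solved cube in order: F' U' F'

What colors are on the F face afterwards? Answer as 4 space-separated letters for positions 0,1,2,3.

Answer: W G O G

Derivation:
After move 1 (F'): F=GGGG U=WWRR R=YRYR D=OOYY L=OWOW
After move 2 (U'): U=WRWR F=OWGG R=GGYR B=YRBB L=BBOW
After move 3 (F'): F=WGOG U=WRGY R=OGOR D=BWYY L=BROW
Query: F face = WGOG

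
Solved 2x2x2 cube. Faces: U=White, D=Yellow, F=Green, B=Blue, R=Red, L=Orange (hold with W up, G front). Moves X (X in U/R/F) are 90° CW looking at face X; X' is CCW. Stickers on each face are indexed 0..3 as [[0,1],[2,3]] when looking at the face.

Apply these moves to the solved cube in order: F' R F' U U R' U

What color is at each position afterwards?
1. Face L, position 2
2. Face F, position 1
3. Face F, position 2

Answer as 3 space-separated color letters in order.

Answer: O R G

Derivation:
After move 1 (F'): F=GGGG U=WWRR R=YRYR D=OOYY L=OWOW
After move 2 (R): R=YYRR U=WGRG F=GOGY D=OBYB B=RBWB
After move 3 (F'): F=OYGG U=WGYR R=BYOR D=WWYB L=OGOR
After move 4 (U): U=YWRG F=BYGG R=RBOR B=OGWB L=OYOR
After move 5 (U): U=RYGW F=RBGG R=OGOR B=OYWB L=BYOR
After move 6 (R'): R=GROO U=RWGO F=RYGW D=WBYG B=BYWB
After move 7 (U): U=GROW F=GRGW R=BYOO B=BYWB L=RYOR
Query 1: L[2] = O
Query 2: F[1] = R
Query 3: F[2] = G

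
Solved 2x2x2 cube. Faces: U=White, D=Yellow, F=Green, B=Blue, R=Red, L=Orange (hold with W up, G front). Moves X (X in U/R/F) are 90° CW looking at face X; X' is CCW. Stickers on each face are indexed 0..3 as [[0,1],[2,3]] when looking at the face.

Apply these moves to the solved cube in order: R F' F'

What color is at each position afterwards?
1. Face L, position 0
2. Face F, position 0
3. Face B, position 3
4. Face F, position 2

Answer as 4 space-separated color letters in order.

After move 1 (R): R=RRRR U=WGWG F=GYGY D=YBYB B=WBWB
After move 2 (F'): F=YYGG U=WGRR R=BRYR D=OOYB L=OGOW
After move 3 (F'): F=YGYG U=WGBY R=OROR D=GWYB L=OROR
Query 1: L[0] = O
Query 2: F[0] = Y
Query 3: B[3] = B
Query 4: F[2] = Y

Answer: O Y B Y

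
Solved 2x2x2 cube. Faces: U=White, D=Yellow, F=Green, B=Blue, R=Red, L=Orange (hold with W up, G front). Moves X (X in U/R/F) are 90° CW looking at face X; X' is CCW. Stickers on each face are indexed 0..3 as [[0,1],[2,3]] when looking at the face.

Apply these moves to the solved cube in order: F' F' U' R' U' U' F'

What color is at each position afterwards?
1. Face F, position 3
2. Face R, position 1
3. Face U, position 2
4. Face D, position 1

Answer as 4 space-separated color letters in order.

After move 1 (F'): F=GGGG U=WWRR R=YRYR D=OOYY L=OWOW
After move 2 (F'): F=GGGG U=WWYY R=OROR D=WWYY L=OROR
After move 3 (U'): U=WYWY F=ORGG R=GGOR B=ORBB L=BBOR
After move 4 (R'): R=GRGO U=WBWO F=OYGY D=WRYG B=YRWB
After move 5 (U'): U=BOWW F=BBGY R=OYGO B=GRWB L=YROR
After move 6 (U'): U=OWBW F=YRGY R=BBGO B=OYWB L=GROR
After move 7 (F'): F=RYYG U=OWBG R=RBWO D=RRYG L=GWOB
Query 1: F[3] = G
Query 2: R[1] = B
Query 3: U[2] = B
Query 4: D[1] = R

Answer: G B B R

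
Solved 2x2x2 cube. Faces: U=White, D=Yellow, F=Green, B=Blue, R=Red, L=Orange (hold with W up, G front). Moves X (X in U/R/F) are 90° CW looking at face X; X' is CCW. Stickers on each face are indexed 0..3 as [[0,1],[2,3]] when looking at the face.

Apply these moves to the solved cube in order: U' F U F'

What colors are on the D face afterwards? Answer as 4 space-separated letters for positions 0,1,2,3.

Answer: O Y Y Y

Derivation:
After move 1 (U'): U=WWWW F=OOGG R=GGRR B=RRBB L=BBOO
After move 2 (F): F=GOGO U=WWOB R=WGWR D=RGYY L=BYOY
After move 3 (U): U=OWBW F=WGGO R=RRWR B=BYBB L=GOOY
After move 4 (F'): F=GOWG U=OWRW R=GRRR D=OYYY L=GWOB
Query: D face = OYYY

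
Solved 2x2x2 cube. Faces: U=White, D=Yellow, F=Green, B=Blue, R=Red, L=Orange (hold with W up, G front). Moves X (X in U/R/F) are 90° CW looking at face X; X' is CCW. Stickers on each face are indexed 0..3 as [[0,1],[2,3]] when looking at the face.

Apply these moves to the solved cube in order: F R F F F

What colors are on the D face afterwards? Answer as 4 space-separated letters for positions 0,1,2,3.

After move 1 (F): F=GGGG U=WWOO R=WRWR D=RRYY L=OYOY
After move 2 (R): R=WWRR U=WGOG F=GRGY D=RBYB B=OBWB
After move 3 (F): F=GGYR U=WGYY R=OWGR D=RWYB L=OROB
After move 4 (F): F=YGRG U=WGBR R=YWYR D=GOYB L=OROW
After move 5 (F): F=RYGG U=WGWR R=BWRR D=YYYB L=OGOO
Query: D face = YYYB

Answer: Y Y Y B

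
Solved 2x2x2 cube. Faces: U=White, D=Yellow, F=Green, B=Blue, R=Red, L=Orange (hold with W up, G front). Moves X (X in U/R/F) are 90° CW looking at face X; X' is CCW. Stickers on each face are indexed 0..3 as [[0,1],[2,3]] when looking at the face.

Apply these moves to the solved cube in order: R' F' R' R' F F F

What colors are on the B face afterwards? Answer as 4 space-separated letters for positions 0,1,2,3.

After move 1 (R'): R=RRRR U=WBWB F=GWGW D=YGYG B=YBYB
After move 2 (F'): F=WWGG U=WBRR R=GRYR D=OOYG L=OBOW
After move 3 (R'): R=RRGY U=WYRY F=WBGR D=OWYG B=GBOB
After move 4 (R'): R=RYRG U=WORG F=WYGY D=OBYR B=GBWB
After move 5 (F): F=GWYY U=WOWB R=RYGG D=RRYR L=OOOB
After move 6 (F): F=YGYW U=WOBO R=WYBG D=GRYR L=OROR
After move 7 (F): F=YYWG U=WORR R=BYOG D=BWYR L=OGOR
Query: B face = GBWB

Answer: G B W B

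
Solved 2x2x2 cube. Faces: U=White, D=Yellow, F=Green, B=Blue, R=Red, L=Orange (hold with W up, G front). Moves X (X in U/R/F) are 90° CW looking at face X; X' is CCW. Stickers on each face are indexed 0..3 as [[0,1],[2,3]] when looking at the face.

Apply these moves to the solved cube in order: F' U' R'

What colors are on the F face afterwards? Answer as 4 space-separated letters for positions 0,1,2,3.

After move 1 (F'): F=GGGG U=WWRR R=YRYR D=OOYY L=OWOW
After move 2 (U'): U=WRWR F=OWGG R=GGYR B=YRBB L=BBOW
After move 3 (R'): R=GRGY U=WBWY F=ORGR D=OWYG B=YROB
Query: F face = ORGR

Answer: O R G R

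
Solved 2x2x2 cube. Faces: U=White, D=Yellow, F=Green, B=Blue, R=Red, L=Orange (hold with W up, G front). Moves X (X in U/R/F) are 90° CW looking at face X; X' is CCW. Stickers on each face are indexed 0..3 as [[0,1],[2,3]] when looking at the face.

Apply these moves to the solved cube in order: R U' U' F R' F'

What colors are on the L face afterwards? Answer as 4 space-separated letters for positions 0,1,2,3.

Answer: R G O O

Derivation:
After move 1 (R): R=RRRR U=WGWG F=GYGY D=YBYB B=WBWB
After move 2 (U'): U=GGWW F=OOGY R=GYRR B=RRWB L=WBOO
After move 3 (U'): U=GWGW F=WBGY R=OORR B=GYWB L=RROO
After move 4 (F): F=GWYB U=GWOR R=GOWR D=ROYB L=RYOB
After move 5 (R'): R=ORGW U=GWOG F=GWYR D=RWYB B=BYOB
After move 6 (F'): F=WRGY U=GWOG R=WRRW D=YBYB L=RGOO
Query: L face = RGOO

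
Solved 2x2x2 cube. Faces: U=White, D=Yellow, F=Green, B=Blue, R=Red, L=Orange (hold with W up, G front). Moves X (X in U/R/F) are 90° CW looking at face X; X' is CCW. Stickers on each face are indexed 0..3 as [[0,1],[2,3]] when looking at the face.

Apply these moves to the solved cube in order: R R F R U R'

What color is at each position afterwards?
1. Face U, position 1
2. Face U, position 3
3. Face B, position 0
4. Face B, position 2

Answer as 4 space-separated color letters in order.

After move 1 (R): R=RRRR U=WGWG F=GYGY D=YBYB B=WBWB
After move 2 (R): R=RRRR U=WYWY F=GBGB D=YWYW B=GBGB
After move 3 (F): F=GGBB U=WYOO R=WRYR D=RRYW L=OYOW
After move 4 (R): R=YWRR U=WGOB F=GRBW D=RGYG B=OBYB
After move 5 (U): U=OWBG F=YWBW R=OBRR B=OYYB L=GROW
After move 6 (R'): R=BROR U=OYBO F=YWBG D=RWYW B=GYGB
Query 1: U[1] = Y
Query 2: U[3] = O
Query 3: B[0] = G
Query 4: B[2] = G

Answer: Y O G G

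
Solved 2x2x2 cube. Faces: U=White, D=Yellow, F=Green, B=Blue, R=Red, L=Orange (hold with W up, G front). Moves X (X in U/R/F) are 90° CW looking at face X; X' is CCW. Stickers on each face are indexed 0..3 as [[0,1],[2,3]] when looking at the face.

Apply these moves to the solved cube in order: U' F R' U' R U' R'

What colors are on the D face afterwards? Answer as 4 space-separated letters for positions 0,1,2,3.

Answer: R R Y O

Derivation:
After move 1 (U'): U=WWWW F=OOGG R=GGRR B=RRBB L=BBOO
After move 2 (F): F=GOGO U=WWOB R=WGWR D=RGYY L=BYOY
After move 3 (R'): R=GRWW U=WBOR F=GWGB D=ROYO B=YRGB
After move 4 (U'): U=BRWO F=BYGB R=GWWW B=GRGB L=YROY
After move 5 (R): R=WGWW U=BYWB F=BOGO D=RGYG B=ORRB
After move 6 (U'): U=YBBW F=YRGO R=BOWW B=WGRB L=OROY
After move 7 (R'): R=OWBW U=YRBW F=YBGW D=RRYO B=GGGB
Query: D face = RRYO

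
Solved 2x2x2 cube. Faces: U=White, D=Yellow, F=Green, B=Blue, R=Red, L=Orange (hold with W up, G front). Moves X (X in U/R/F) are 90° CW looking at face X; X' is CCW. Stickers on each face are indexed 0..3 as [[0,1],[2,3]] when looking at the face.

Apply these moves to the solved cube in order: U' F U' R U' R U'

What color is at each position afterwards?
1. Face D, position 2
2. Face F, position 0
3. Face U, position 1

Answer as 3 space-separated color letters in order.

After move 1 (U'): U=WWWW F=OOGG R=GGRR B=RRBB L=BBOO
After move 2 (F): F=GOGO U=WWOB R=WGWR D=RGYY L=BYOY
After move 3 (U'): U=WBWO F=BYGO R=GOWR B=WGBB L=RROY
After move 4 (R): R=WGRO U=WYWO F=BGGY D=RBYW B=OGBB
After move 5 (U'): U=YOWW F=RRGY R=BGRO B=WGBB L=OGOY
After move 6 (R): R=RBOG U=YRWY F=RBGW D=RBYW B=WGOB
After move 7 (U'): U=RYYW F=OGGW R=RBOG B=RBOB L=WGOY
Query 1: D[2] = Y
Query 2: F[0] = O
Query 3: U[1] = Y

Answer: Y O Y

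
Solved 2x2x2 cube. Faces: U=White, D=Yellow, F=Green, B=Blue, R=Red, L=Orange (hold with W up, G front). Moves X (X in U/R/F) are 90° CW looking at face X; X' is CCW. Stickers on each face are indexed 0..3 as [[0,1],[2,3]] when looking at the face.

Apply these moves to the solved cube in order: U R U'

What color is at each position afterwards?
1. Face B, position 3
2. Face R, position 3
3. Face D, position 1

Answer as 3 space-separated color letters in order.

After move 1 (U): U=WWWW F=RRGG R=BBRR B=OOBB L=GGOO
After move 2 (R): R=RBRB U=WRWG F=RYGY D=YBYO B=WOWB
After move 3 (U'): U=RGWW F=GGGY R=RYRB B=RBWB L=WOOO
Query 1: B[3] = B
Query 2: R[3] = B
Query 3: D[1] = B

Answer: B B B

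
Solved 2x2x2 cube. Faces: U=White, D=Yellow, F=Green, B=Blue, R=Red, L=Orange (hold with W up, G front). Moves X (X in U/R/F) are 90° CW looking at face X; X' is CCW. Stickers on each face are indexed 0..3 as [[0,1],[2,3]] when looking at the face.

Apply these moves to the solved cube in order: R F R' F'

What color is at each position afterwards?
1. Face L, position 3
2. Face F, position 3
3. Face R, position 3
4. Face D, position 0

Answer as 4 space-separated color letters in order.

Answer: O Y G Y

Derivation:
After move 1 (R): R=RRRR U=WGWG F=GYGY D=YBYB B=WBWB
After move 2 (F): F=GGYY U=WGOO R=WRGR D=RRYB L=OYOB
After move 3 (R'): R=RRWG U=WWOW F=GGYO D=RGYY B=BBRB
After move 4 (F'): F=GOGY U=WWRW R=GRRG D=YBYY L=OWOO
Query 1: L[3] = O
Query 2: F[3] = Y
Query 3: R[3] = G
Query 4: D[0] = Y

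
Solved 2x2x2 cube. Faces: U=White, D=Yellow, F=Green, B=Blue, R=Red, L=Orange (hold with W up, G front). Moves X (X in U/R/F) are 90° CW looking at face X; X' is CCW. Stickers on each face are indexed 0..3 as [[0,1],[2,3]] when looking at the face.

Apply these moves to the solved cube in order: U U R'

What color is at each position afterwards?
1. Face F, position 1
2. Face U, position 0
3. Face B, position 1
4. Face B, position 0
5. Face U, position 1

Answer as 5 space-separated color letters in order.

Answer: W W G Y B

Derivation:
After move 1 (U): U=WWWW F=RRGG R=BBRR B=OOBB L=GGOO
After move 2 (U): U=WWWW F=BBGG R=OORR B=GGBB L=RROO
After move 3 (R'): R=OROR U=WBWG F=BWGW D=YBYG B=YGYB
Query 1: F[1] = W
Query 2: U[0] = W
Query 3: B[1] = G
Query 4: B[0] = Y
Query 5: U[1] = B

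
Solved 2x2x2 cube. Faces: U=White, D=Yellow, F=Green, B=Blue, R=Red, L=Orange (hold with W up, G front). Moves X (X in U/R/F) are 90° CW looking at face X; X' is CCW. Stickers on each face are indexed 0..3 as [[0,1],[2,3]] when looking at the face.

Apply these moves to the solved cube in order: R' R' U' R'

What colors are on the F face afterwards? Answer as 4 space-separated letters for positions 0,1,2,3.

Answer: O Y G W

Derivation:
After move 1 (R'): R=RRRR U=WBWB F=GWGW D=YGYG B=YBYB
After move 2 (R'): R=RRRR U=WYWY F=GBGB D=YWYW B=GBGB
After move 3 (U'): U=YYWW F=OOGB R=GBRR B=RRGB L=GBOO
After move 4 (R'): R=BRGR U=YGWR F=OYGW D=YOYB B=WRWB
Query: F face = OYGW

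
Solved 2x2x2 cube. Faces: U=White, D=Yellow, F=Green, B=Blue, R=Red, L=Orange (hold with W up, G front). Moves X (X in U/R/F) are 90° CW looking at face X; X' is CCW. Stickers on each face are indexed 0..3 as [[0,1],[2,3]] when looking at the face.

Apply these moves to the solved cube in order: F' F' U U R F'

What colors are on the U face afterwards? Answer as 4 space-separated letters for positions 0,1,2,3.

Answer: Y B O R

Derivation:
After move 1 (F'): F=GGGG U=WWRR R=YRYR D=OOYY L=OWOW
After move 2 (F'): F=GGGG U=WWYY R=OROR D=WWYY L=OROR
After move 3 (U): U=YWYW F=ORGG R=BBOR B=ORBB L=GGOR
After move 4 (U): U=YYWW F=BBGG R=OROR B=GGBB L=OROR
After move 5 (R): R=OORR U=YBWG F=BWGY D=WBYG B=WGYB
After move 6 (F'): F=WYBG U=YBOR R=BOWR D=RRYG L=OGOW
Query: U face = YBOR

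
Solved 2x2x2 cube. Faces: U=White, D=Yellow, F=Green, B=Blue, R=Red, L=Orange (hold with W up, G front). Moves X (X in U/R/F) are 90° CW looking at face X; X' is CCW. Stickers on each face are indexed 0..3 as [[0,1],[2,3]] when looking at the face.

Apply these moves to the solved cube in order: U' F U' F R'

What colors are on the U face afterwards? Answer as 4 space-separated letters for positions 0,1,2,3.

Answer: W B Y W

Derivation:
After move 1 (U'): U=WWWW F=OOGG R=GGRR B=RRBB L=BBOO
After move 2 (F): F=GOGO U=WWOB R=WGWR D=RGYY L=BYOY
After move 3 (U'): U=WBWO F=BYGO R=GOWR B=WGBB L=RROY
After move 4 (F): F=GBOY U=WBYR R=WOOR D=WGYY L=RROG
After move 5 (R'): R=ORWO U=WBYW F=GBOR D=WBYY B=YGGB
Query: U face = WBYW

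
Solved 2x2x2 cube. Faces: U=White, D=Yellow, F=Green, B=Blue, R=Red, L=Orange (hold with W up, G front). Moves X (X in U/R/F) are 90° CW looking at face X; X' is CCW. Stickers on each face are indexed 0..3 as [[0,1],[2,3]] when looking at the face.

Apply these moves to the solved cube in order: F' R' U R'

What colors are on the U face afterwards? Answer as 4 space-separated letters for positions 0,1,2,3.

Answer: R O B O

Derivation:
After move 1 (F'): F=GGGG U=WWRR R=YRYR D=OOYY L=OWOW
After move 2 (R'): R=RRYY U=WBRB F=GWGR D=OGYG B=YBOB
After move 3 (U): U=RWBB F=RRGR R=YBYY B=OWOB L=GWOW
After move 4 (R'): R=BYYY U=ROBO F=RWGB D=ORYR B=GWGB
Query: U face = ROBO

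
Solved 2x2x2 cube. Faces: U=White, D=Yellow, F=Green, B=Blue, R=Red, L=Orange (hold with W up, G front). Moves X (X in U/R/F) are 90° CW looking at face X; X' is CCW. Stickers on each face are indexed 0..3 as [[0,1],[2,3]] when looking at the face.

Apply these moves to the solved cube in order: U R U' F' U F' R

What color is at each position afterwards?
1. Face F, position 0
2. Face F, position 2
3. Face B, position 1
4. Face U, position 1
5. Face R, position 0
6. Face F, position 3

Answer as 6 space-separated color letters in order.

After move 1 (U): U=WWWW F=RRGG R=BBRR B=OOBB L=GGOO
After move 2 (R): R=RBRB U=WRWG F=RYGY D=YBYO B=WOWB
After move 3 (U'): U=RGWW F=GGGY R=RYRB B=RBWB L=WOOO
After move 4 (F'): F=GYGG U=RGRR R=BYYB D=OOYO L=WWOW
After move 5 (U): U=RRRG F=BYGG R=RBYB B=WWWB L=GYOW
After move 6 (F'): F=YGBG U=RRRY R=OBOB D=YWYO L=GGOR
After move 7 (R): R=OOBB U=RGRG F=YWBO D=YWYW B=YWRB
Query 1: F[0] = Y
Query 2: F[2] = B
Query 3: B[1] = W
Query 4: U[1] = G
Query 5: R[0] = O
Query 6: F[3] = O

Answer: Y B W G O O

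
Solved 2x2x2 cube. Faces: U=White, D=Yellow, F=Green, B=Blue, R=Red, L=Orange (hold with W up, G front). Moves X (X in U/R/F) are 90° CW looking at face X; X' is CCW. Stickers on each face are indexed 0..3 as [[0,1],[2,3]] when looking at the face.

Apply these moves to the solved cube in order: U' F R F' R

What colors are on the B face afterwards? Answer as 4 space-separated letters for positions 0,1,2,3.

After move 1 (U'): U=WWWW F=OOGG R=GGRR B=RRBB L=BBOO
After move 2 (F): F=GOGO U=WWOB R=WGWR D=RGYY L=BYOY
After move 3 (R): R=WWRG U=WOOO F=GGGY D=RBYR B=BRWB
After move 4 (F'): F=GYGG U=WOWR R=BWRG D=YYYR L=BOOO
After move 5 (R): R=RBGW U=WYWG F=GYGR D=YWYB B=RROB
Query: B face = RROB

Answer: R R O B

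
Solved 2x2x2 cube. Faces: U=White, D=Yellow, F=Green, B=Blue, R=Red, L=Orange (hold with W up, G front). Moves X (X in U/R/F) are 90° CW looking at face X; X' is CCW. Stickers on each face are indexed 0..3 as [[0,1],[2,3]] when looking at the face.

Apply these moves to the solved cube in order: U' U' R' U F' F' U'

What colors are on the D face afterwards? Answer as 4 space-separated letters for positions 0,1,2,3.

After move 1 (U'): U=WWWW F=OOGG R=GGRR B=RRBB L=BBOO
After move 2 (U'): U=WWWW F=BBGG R=OORR B=GGBB L=RROO
After move 3 (R'): R=OROR U=WBWG F=BWGW D=YBYG B=YGYB
After move 4 (U): U=WWGB F=ORGW R=YGOR B=RRYB L=BWOO
After move 5 (F'): F=RWOG U=WWYO R=BGYR D=WOYG L=BBOG
After move 6 (F'): F=WGRO U=WWBY R=OGWR D=BGYG L=BOOY
After move 7 (U'): U=WYWB F=BORO R=WGWR B=OGYB L=RROY
Query: D face = BGYG

Answer: B G Y G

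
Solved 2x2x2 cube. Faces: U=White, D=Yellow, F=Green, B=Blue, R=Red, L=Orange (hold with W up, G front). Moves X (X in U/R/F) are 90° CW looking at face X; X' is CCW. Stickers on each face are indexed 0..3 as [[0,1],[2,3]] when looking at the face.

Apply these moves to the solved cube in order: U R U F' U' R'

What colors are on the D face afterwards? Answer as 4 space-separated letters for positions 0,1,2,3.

Answer: Y R Y G

Derivation:
After move 1 (U): U=WWWW F=RRGG R=BBRR B=OOBB L=GGOO
After move 2 (R): R=RBRB U=WRWG F=RYGY D=YBYO B=WOWB
After move 3 (U): U=WWGR F=RBGY R=WORB B=GGWB L=RYOO
After move 4 (F'): F=BYRG U=WWWR R=BOYB D=YOYO L=RROG
After move 5 (U'): U=WRWW F=RRRG R=BYYB B=BOWB L=GGOG
After move 6 (R'): R=YBBY U=WWWB F=RRRW D=YRYG B=OOOB
Query: D face = YRYG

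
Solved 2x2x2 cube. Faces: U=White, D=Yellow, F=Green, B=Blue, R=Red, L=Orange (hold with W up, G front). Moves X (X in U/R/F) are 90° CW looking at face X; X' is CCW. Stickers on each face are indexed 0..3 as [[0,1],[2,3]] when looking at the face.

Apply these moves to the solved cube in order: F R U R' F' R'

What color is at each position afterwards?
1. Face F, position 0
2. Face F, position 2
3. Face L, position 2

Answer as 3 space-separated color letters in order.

Answer: W W O

Derivation:
After move 1 (F): F=GGGG U=WWOO R=WRWR D=RRYY L=OYOY
After move 2 (R): R=WWRR U=WGOG F=GRGY D=RBYB B=OBWB
After move 3 (U): U=OWGG F=WWGY R=OBRR B=OYWB L=GROY
After move 4 (R'): R=BROR U=OWGO F=WWGG D=RWYY B=BYBB
After move 5 (F'): F=WGWG U=OWBO R=WRRR D=RYYY L=GOOG
After move 6 (R'): R=RRWR U=OBBB F=WWWO D=RGYG B=YYYB
Query 1: F[0] = W
Query 2: F[2] = W
Query 3: L[2] = O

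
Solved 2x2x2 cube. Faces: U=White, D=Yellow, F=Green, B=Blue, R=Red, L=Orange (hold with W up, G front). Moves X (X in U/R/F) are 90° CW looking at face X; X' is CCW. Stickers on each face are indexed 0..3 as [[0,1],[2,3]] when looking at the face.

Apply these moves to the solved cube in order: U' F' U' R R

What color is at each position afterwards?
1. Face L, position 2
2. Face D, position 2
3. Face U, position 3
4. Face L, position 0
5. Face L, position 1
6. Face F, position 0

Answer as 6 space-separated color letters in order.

After move 1 (U'): U=WWWW F=OOGG R=GGRR B=RRBB L=BBOO
After move 2 (F'): F=OGOG U=WWGR R=YGYR D=BOYY L=BWOW
After move 3 (U'): U=WRWG F=BWOG R=OGYR B=YGBB L=RROW
After move 4 (R): R=YORG U=WWWG F=BOOY D=BBYY B=GGRB
After move 5 (R): R=RYGO U=WOWY F=BBOY D=BRYG B=GGWB
Query 1: L[2] = O
Query 2: D[2] = Y
Query 3: U[3] = Y
Query 4: L[0] = R
Query 5: L[1] = R
Query 6: F[0] = B

Answer: O Y Y R R B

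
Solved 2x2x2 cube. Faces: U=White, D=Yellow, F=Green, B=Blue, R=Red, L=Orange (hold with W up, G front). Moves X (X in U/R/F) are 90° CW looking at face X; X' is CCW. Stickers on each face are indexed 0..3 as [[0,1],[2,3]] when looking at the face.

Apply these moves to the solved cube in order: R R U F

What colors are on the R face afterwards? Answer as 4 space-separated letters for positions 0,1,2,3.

After move 1 (R): R=RRRR U=WGWG F=GYGY D=YBYB B=WBWB
After move 2 (R): R=RRRR U=WYWY F=GBGB D=YWYW B=GBGB
After move 3 (U): U=WWYY F=RRGB R=GBRR B=OOGB L=GBOO
After move 4 (F): F=GRBR U=WWOB R=YBYR D=RGYW L=GYOW
Query: R face = YBYR

Answer: Y B Y R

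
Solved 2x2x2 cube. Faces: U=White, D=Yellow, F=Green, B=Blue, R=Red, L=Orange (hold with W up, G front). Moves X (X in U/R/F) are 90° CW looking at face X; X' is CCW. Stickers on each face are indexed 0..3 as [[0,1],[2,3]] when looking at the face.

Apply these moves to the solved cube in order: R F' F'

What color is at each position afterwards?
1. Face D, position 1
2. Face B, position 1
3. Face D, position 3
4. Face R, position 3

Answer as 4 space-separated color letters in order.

After move 1 (R): R=RRRR U=WGWG F=GYGY D=YBYB B=WBWB
After move 2 (F'): F=YYGG U=WGRR R=BRYR D=OOYB L=OGOW
After move 3 (F'): F=YGYG U=WGBY R=OROR D=GWYB L=OROR
Query 1: D[1] = W
Query 2: B[1] = B
Query 3: D[3] = B
Query 4: R[3] = R

Answer: W B B R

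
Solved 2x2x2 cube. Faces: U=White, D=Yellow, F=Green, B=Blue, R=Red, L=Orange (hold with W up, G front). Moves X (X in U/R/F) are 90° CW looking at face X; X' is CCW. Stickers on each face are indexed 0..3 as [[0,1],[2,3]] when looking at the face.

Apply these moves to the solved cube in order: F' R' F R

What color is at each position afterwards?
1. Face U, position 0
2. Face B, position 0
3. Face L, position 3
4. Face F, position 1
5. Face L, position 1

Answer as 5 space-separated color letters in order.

Answer: W W G R O

Derivation:
After move 1 (F'): F=GGGG U=WWRR R=YRYR D=OOYY L=OWOW
After move 2 (R'): R=RRYY U=WBRB F=GWGR D=OGYG B=YBOB
After move 3 (F): F=GGRW U=WBWW R=RRBY D=YRYG L=OOOG
After move 4 (R): R=BRYR U=WGWW F=GRRG D=YOYY B=WBBB
Query 1: U[0] = W
Query 2: B[0] = W
Query 3: L[3] = G
Query 4: F[1] = R
Query 5: L[1] = O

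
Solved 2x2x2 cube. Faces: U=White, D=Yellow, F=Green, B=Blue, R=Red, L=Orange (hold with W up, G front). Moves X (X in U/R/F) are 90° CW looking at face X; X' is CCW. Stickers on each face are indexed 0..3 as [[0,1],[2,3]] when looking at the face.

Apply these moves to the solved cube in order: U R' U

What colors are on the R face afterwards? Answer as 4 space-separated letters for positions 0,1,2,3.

After move 1 (U): U=WWWW F=RRGG R=BBRR B=OOBB L=GGOO
After move 2 (R'): R=BRBR U=WBWO F=RWGW D=YRYG B=YOYB
After move 3 (U): U=WWOB F=BRGW R=YOBR B=GGYB L=RWOO
Query: R face = YOBR

Answer: Y O B R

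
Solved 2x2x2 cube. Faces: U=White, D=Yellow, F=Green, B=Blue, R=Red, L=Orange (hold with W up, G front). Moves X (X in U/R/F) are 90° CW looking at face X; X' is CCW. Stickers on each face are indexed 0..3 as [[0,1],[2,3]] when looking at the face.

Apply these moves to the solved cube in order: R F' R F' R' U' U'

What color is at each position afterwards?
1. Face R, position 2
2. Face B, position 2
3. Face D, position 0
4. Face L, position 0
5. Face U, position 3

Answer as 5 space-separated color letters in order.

After move 1 (R): R=RRRR U=WGWG F=GYGY D=YBYB B=WBWB
After move 2 (F'): F=YYGG U=WGRR R=BRYR D=OOYB L=OGOW
After move 3 (R): R=YBRR U=WYRG F=YOGB D=OWYW B=RBGB
After move 4 (F'): F=OBYG U=WYYR R=WBOR D=GWYW L=OGOR
After move 5 (R'): R=BRWO U=WGYR F=OYYR D=GBYG B=WBWB
After move 6 (U'): U=GRWY F=OGYR R=OYWO B=BRWB L=WBOR
After move 7 (U'): U=RYGW F=WBYR R=OGWO B=OYWB L=BROR
Query 1: R[2] = W
Query 2: B[2] = W
Query 3: D[0] = G
Query 4: L[0] = B
Query 5: U[3] = W

Answer: W W G B W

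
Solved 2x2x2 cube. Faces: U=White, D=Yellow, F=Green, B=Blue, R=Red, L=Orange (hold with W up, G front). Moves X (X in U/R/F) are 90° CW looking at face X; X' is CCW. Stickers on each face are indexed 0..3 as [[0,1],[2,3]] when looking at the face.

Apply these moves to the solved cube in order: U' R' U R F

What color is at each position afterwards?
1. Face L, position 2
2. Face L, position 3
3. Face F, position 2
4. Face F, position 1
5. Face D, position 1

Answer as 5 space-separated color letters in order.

After move 1 (U'): U=WWWW F=OOGG R=GGRR B=RRBB L=BBOO
After move 2 (R'): R=GRGR U=WBWR F=OWGW D=YOYG B=YRYB
After move 3 (U): U=WWRB F=GRGW R=YRGR B=BBYB L=OWOO
After move 4 (R): R=GYRR U=WRRW F=GOGG D=YYYB B=BBWB
After move 5 (F): F=GGGO U=WROW R=RYWR D=RGYB L=OYOY
Query 1: L[2] = O
Query 2: L[3] = Y
Query 3: F[2] = G
Query 4: F[1] = G
Query 5: D[1] = G

Answer: O Y G G G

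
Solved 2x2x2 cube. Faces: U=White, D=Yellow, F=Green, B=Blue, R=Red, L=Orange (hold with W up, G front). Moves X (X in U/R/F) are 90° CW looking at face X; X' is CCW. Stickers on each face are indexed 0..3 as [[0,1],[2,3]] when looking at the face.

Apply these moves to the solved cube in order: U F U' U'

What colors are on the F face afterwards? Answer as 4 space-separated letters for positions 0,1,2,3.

Answer: O O G R

Derivation:
After move 1 (U): U=WWWW F=RRGG R=BBRR B=OOBB L=GGOO
After move 2 (F): F=GRGR U=WWOG R=WBWR D=RBYY L=GYOY
After move 3 (U'): U=WGWO F=GYGR R=GRWR B=WBBB L=OOOY
After move 4 (U'): U=GOWW F=OOGR R=GYWR B=GRBB L=WBOY
Query: F face = OOGR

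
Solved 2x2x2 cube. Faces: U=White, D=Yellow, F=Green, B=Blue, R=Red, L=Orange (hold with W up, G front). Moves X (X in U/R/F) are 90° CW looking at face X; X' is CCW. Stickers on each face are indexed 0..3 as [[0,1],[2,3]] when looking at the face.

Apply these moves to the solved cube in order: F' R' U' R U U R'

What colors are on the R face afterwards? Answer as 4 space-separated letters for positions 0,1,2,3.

Answer: B W Y Y

Derivation:
After move 1 (F'): F=GGGG U=WWRR R=YRYR D=OOYY L=OWOW
After move 2 (R'): R=RRYY U=WBRB F=GWGR D=OGYG B=YBOB
After move 3 (U'): U=BBWR F=OWGR R=GWYY B=RROB L=YBOW
After move 4 (R): R=YGYW U=BWWR F=OGGG D=OOYR B=RRBB
After move 5 (U): U=WBRW F=YGGG R=RRYW B=YBBB L=OGOW
After move 6 (U): U=RWWB F=RRGG R=YBYW B=OGBB L=YGOW
After move 7 (R'): R=BWYY U=RBWO F=RWGB D=ORYG B=RGOB
Query: R face = BWYY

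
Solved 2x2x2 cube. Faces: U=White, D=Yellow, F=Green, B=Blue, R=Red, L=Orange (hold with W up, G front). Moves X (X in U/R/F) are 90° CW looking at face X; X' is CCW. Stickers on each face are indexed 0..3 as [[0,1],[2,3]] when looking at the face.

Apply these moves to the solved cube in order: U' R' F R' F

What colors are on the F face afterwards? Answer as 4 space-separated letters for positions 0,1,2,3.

After move 1 (U'): U=WWWW F=OOGG R=GGRR B=RRBB L=BBOO
After move 2 (R'): R=GRGR U=WBWR F=OWGW D=YOYG B=YRYB
After move 3 (F): F=GOWW U=WBOB R=WRRR D=GGYG L=BYOO
After move 4 (R'): R=RRWR U=WYOY F=GBWB D=GOYW B=GRGB
After move 5 (F): F=WGBB U=WYOY R=ORYR D=WRYW L=BGOO
Query: F face = WGBB

Answer: W G B B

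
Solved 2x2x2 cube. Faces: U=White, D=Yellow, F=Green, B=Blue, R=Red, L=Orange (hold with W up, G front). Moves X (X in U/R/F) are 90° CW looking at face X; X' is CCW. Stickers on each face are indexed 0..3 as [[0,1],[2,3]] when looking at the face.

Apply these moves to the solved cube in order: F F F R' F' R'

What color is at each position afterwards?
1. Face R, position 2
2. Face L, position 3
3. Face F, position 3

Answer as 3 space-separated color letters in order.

Answer: G R Y

Derivation:
After move 1 (F): F=GGGG U=WWOO R=WRWR D=RRYY L=OYOY
After move 2 (F): F=GGGG U=WWYY R=OROR D=WWYY L=OROR
After move 3 (F): F=GGGG U=WWRR R=YRYR D=OOYY L=OWOW
After move 4 (R'): R=RRYY U=WBRB F=GWGR D=OGYG B=YBOB
After move 5 (F'): F=WRGG U=WBRY R=GROY D=WWYG L=OBOR
After move 6 (R'): R=RYGO U=WORY F=WBGY D=WRYG B=GBWB
Query 1: R[2] = G
Query 2: L[3] = R
Query 3: F[3] = Y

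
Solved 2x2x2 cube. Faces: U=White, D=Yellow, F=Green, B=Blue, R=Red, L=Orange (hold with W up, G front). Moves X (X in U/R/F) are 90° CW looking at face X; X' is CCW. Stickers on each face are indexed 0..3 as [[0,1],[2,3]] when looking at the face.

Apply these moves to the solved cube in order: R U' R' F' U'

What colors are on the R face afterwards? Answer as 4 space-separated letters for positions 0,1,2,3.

Answer: G W Y R

Derivation:
After move 1 (R): R=RRRR U=WGWG F=GYGY D=YBYB B=WBWB
After move 2 (U'): U=GGWW F=OOGY R=GYRR B=RRWB L=WBOO
After move 3 (R'): R=YRGR U=GWWR F=OGGW D=YOYY B=BRBB
After move 4 (F'): F=GWOG U=GWYG R=ORYR D=BOYY L=WROW
After move 5 (U'): U=WGGY F=WROG R=GWYR B=ORBB L=BROW
Query: R face = GWYR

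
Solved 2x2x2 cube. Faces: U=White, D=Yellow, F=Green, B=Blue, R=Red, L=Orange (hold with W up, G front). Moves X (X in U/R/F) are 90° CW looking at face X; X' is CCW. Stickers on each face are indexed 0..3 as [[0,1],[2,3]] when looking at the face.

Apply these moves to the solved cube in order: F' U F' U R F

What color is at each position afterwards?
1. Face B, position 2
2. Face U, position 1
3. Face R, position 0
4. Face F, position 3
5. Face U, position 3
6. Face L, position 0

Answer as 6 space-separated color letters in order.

After move 1 (F'): F=GGGG U=WWRR R=YRYR D=OOYY L=OWOW
After move 2 (U): U=RWRW F=YRGG R=BBYR B=OWBB L=GGOW
After move 3 (F'): F=RGYG U=RWBY R=OBOR D=GWYY L=GWOR
After move 4 (U): U=BRYW F=OBYG R=OWOR B=GWBB L=RGOR
After move 5 (R): R=OORW U=BBYG F=OWYY D=GBYG B=WWRB
After move 6 (F): F=YOYW U=BBRG R=YOGW D=ROYG L=RGOB
Query 1: B[2] = R
Query 2: U[1] = B
Query 3: R[0] = Y
Query 4: F[3] = W
Query 5: U[3] = G
Query 6: L[0] = R

Answer: R B Y W G R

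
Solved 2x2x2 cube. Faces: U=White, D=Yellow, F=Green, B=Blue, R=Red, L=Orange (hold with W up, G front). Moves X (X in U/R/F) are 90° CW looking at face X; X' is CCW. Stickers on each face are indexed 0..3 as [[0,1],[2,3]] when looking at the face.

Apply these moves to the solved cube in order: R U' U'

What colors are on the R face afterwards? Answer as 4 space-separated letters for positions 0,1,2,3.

After move 1 (R): R=RRRR U=WGWG F=GYGY D=YBYB B=WBWB
After move 2 (U'): U=GGWW F=OOGY R=GYRR B=RRWB L=WBOO
After move 3 (U'): U=GWGW F=WBGY R=OORR B=GYWB L=RROO
Query: R face = OORR

Answer: O O R R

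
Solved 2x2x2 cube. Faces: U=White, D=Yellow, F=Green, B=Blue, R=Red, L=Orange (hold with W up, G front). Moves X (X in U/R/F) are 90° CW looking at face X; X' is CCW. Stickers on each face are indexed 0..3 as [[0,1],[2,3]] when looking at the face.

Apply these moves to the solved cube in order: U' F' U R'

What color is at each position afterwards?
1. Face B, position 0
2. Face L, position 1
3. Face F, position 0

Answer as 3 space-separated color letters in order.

Answer: Y G Y

Derivation:
After move 1 (U'): U=WWWW F=OOGG R=GGRR B=RRBB L=BBOO
After move 2 (F'): F=OGOG U=WWGR R=YGYR D=BOYY L=BWOW
After move 3 (U): U=GWRW F=YGOG R=RRYR B=BWBB L=OGOW
After move 4 (R'): R=RRRY U=GBRB F=YWOW D=BGYG B=YWOB
Query 1: B[0] = Y
Query 2: L[1] = G
Query 3: F[0] = Y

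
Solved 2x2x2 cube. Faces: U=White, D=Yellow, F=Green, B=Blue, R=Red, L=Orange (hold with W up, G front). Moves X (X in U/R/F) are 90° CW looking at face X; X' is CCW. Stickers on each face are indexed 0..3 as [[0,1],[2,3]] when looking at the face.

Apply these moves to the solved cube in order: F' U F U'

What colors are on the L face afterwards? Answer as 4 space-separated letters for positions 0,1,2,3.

After move 1 (F'): F=GGGG U=WWRR R=YRYR D=OOYY L=OWOW
After move 2 (U): U=RWRW F=YRGG R=BBYR B=OWBB L=GGOW
After move 3 (F): F=GYGR U=RWWG R=RBWR D=YBYY L=GOOO
After move 4 (U'): U=WGRW F=GOGR R=GYWR B=RBBB L=OWOO
Query: L face = OWOO

Answer: O W O O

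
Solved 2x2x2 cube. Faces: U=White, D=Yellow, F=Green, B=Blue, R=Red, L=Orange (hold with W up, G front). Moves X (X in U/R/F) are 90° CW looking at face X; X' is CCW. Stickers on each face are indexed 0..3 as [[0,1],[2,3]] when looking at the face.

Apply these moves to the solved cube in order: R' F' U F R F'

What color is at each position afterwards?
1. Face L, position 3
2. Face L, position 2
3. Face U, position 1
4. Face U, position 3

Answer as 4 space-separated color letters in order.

Answer: W O G R

Derivation:
After move 1 (R'): R=RRRR U=WBWB F=GWGW D=YGYG B=YBYB
After move 2 (F'): F=WWGG U=WBRR R=GRYR D=OOYG L=OBOW
After move 3 (U): U=RWRB F=GRGG R=YBYR B=OBYB L=WWOW
After move 4 (F): F=GGGR U=RWWW R=RBBR D=YYYG L=WOOO
After move 5 (R): R=BRRB U=RGWR F=GYGG D=YYYO B=WBWB
After move 6 (F'): F=YGGG U=RGBR R=YRYB D=OOYO L=WROW
Query 1: L[3] = W
Query 2: L[2] = O
Query 3: U[1] = G
Query 4: U[3] = R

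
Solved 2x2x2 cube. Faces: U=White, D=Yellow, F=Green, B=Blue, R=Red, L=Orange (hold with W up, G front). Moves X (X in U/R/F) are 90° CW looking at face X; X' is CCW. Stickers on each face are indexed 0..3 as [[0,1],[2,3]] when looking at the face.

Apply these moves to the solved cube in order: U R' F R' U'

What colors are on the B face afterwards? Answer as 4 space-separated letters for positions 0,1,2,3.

After move 1 (U): U=WWWW F=RRGG R=BBRR B=OOBB L=GGOO
After move 2 (R'): R=BRBR U=WBWO F=RWGW D=YRYG B=YOYB
After move 3 (F): F=GRWW U=WBOG R=WROR D=BBYG L=GYOR
After move 4 (R'): R=RRWO U=WYOY F=GBWG D=BRYW B=GOBB
After move 5 (U'): U=YYWO F=GYWG R=GBWO B=RRBB L=GOOR
Query: B face = RRBB

Answer: R R B B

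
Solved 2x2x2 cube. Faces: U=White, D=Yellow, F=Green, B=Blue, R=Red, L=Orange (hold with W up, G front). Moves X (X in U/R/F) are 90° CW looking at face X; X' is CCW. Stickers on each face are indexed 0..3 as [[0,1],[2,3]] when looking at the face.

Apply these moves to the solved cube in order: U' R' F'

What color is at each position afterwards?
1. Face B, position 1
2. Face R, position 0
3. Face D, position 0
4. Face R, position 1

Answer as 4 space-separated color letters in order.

Answer: R O B R

Derivation:
After move 1 (U'): U=WWWW F=OOGG R=GGRR B=RRBB L=BBOO
After move 2 (R'): R=GRGR U=WBWR F=OWGW D=YOYG B=YRYB
After move 3 (F'): F=WWOG U=WBGG R=ORYR D=BOYG L=BROW
Query 1: B[1] = R
Query 2: R[0] = O
Query 3: D[0] = B
Query 4: R[1] = R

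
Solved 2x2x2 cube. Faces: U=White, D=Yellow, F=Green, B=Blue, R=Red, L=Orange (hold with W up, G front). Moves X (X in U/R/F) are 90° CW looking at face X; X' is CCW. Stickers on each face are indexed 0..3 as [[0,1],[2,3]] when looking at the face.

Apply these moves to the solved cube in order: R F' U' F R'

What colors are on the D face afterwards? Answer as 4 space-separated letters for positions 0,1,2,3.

Answer: Y O Y G

Derivation:
After move 1 (R): R=RRRR U=WGWG F=GYGY D=YBYB B=WBWB
After move 2 (F'): F=YYGG U=WGRR R=BRYR D=OOYB L=OGOW
After move 3 (U'): U=GRWR F=OGGG R=YYYR B=BRWB L=WBOW
After move 4 (F): F=GOGG U=GRWB R=WYRR D=YYYB L=WOOO
After move 5 (R'): R=YRWR U=GWWB F=GRGB D=YOYG B=BRYB
Query: D face = YOYG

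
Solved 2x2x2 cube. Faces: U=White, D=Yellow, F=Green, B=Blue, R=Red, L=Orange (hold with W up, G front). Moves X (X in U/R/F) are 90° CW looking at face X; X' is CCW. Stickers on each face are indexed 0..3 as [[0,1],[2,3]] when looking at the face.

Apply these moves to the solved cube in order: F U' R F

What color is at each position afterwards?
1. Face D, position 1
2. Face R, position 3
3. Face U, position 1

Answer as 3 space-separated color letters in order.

Answer: W G Y

Derivation:
After move 1 (F): F=GGGG U=WWOO R=WRWR D=RRYY L=OYOY
After move 2 (U'): U=WOWO F=OYGG R=GGWR B=WRBB L=BBOY
After move 3 (R): R=WGRG U=WYWG F=ORGY D=RBYW B=OROB
After move 4 (F): F=GOYR U=WYYB R=WGGG D=RWYW L=BROB
Query 1: D[1] = W
Query 2: R[3] = G
Query 3: U[1] = Y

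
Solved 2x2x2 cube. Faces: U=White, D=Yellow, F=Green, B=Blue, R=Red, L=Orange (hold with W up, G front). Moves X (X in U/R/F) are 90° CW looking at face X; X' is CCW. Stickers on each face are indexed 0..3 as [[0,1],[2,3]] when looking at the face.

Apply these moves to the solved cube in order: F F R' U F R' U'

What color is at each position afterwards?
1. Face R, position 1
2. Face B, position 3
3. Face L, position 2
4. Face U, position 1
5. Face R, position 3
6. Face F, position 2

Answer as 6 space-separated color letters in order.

Answer: W B O O B Y

Derivation:
After move 1 (F): F=GGGG U=WWOO R=WRWR D=RRYY L=OYOY
After move 2 (F): F=GGGG U=WWYY R=OROR D=WWYY L=OROR
After move 3 (R'): R=RROO U=WBYB F=GWGY D=WGYG B=YBWB
After move 4 (U): U=YWBB F=RRGY R=YBOO B=ORWB L=GWOR
After move 5 (F): F=GRYR U=YWRW R=BBBO D=OYYG L=GWOG
After move 6 (R'): R=BOBB U=YWRO F=GWYW D=ORYR B=GRYB
After move 7 (U'): U=WOYR F=GWYW R=GWBB B=BOYB L=GROG
Query 1: R[1] = W
Query 2: B[3] = B
Query 3: L[2] = O
Query 4: U[1] = O
Query 5: R[3] = B
Query 6: F[2] = Y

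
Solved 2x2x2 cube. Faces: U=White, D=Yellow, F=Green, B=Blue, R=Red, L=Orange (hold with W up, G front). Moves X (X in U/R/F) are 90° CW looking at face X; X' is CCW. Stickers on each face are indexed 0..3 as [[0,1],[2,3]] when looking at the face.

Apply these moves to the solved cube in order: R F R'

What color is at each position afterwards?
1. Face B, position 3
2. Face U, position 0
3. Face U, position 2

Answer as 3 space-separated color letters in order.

After move 1 (R): R=RRRR U=WGWG F=GYGY D=YBYB B=WBWB
After move 2 (F): F=GGYY U=WGOO R=WRGR D=RRYB L=OYOB
After move 3 (R'): R=RRWG U=WWOW F=GGYO D=RGYY B=BBRB
Query 1: B[3] = B
Query 2: U[0] = W
Query 3: U[2] = O

Answer: B W O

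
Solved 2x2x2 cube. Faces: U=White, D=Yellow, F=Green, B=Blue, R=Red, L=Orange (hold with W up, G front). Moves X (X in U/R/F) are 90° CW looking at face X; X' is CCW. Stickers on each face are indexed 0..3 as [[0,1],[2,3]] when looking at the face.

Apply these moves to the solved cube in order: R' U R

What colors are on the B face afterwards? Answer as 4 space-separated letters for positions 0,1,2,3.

After move 1 (R'): R=RRRR U=WBWB F=GWGW D=YGYG B=YBYB
After move 2 (U): U=WWBB F=RRGW R=YBRR B=OOYB L=GWOO
After move 3 (R): R=RYRB U=WRBW F=RGGG D=YYYO B=BOWB
Query: B face = BOWB

Answer: B O W B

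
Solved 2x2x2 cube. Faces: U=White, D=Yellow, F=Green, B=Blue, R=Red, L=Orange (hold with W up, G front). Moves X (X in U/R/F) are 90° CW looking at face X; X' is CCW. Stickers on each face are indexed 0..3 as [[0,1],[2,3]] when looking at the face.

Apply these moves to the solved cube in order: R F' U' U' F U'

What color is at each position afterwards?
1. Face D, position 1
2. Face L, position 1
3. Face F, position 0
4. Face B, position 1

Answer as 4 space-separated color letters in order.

Answer: O Y B G

Derivation:
After move 1 (R): R=RRRR U=WGWG F=GYGY D=YBYB B=WBWB
After move 2 (F'): F=YYGG U=WGRR R=BRYR D=OOYB L=OGOW
After move 3 (U'): U=GRWR F=OGGG R=YYYR B=BRWB L=WBOW
After move 4 (U'): U=RRGW F=WBGG R=OGYR B=YYWB L=BROW
After move 5 (F): F=GWGB U=RRWR R=GGWR D=YOYB L=BOOO
After move 6 (U'): U=RRRW F=BOGB R=GWWR B=GGWB L=YYOO
Query 1: D[1] = O
Query 2: L[1] = Y
Query 3: F[0] = B
Query 4: B[1] = G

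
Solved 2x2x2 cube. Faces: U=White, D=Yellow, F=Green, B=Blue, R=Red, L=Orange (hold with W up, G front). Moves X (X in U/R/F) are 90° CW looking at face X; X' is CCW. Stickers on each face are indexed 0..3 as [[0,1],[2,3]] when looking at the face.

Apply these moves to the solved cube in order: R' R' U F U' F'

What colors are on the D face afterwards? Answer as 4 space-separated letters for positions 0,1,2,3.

Answer: O W Y W

Derivation:
After move 1 (R'): R=RRRR U=WBWB F=GWGW D=YGYG B=YBYB
After move 2 (R'): R=RRRR U=WYWY F=GBGB D=YWYW B=GBGB
After move 3 (U): U=WWYY F=RRGB R=GBRR B=OOGB L=GBOO
After move 4 (F): F=GRBR U=WWOB R=YBYR D=RGYW L=GYOW
After move 5 (U'): U=WBWO F=GYBR R=GRYR B=YBGB L=OOOW
After move 6 (F'): F=YRGB U=WBGY R=GRRR D=OWYW L=OOOW
Query: D face = OWYW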